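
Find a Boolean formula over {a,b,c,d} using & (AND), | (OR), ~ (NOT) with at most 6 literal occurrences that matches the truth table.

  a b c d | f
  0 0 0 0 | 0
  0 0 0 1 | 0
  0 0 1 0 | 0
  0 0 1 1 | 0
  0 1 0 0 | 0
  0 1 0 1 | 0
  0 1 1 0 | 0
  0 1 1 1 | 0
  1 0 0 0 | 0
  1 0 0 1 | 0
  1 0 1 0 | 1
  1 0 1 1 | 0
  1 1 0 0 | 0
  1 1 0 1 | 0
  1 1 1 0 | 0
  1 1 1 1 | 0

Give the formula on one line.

((~d | ~c) & (a & (~b & c)))

  ~d = 1010101010101010
  ~c = 1100110011001100
  (~d | ~c) = 1110111011101110
  ~b = 1111000011110000
  (~b & c) = 0011000000110000
  (a & (~b & c)) = 0000000000110000
  ((~d | ~c) & (a & (~b & c))) = 0000000000100000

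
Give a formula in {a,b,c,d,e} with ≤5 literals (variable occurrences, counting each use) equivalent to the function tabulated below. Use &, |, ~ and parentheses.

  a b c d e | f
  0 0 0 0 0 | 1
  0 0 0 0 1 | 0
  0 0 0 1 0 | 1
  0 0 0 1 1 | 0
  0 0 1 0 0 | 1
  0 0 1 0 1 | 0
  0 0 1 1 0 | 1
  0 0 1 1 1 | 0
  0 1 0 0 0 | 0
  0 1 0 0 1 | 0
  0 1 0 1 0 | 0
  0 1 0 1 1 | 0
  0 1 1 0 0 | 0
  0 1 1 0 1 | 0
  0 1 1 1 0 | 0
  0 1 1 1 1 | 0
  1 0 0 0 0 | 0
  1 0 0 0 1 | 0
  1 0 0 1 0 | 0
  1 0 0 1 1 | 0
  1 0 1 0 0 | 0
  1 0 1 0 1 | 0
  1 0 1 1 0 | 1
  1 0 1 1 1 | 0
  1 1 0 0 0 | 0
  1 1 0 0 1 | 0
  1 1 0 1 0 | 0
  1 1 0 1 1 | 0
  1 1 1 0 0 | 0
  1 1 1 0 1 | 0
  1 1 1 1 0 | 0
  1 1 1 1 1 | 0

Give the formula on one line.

  ~b = 11111111000000001111111100000000
  ~e = 10101010101010101010101010101010
  (~b & ~e) = 10101010000000001010101000000000
  (c & d) = 00000011000000110000001100000011
  ~a = 11111111111111110000000000000000
  ((c & d) | ~a) = 11111111111111110000001100000011
  ((~b & ~e) & ((c & d) | ~a)) = 10101010000000000000001000000000

((~b & ~e) & ((c & d) | ~a))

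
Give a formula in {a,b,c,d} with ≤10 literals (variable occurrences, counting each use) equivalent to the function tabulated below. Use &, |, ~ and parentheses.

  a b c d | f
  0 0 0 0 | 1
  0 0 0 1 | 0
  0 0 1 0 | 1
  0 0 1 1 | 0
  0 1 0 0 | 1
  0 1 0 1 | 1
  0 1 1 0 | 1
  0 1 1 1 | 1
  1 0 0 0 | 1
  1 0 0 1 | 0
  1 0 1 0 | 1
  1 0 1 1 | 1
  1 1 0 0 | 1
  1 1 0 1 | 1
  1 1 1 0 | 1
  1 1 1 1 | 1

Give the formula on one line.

  (c & a) = 0000000000110011
  ~b = 1111000011110000
  ((c & a) & ~b) = 0000000000110000
  ~d = 1010101010101010
  (~b | d) = 1111010111110101
  (b & (~b | d)) = 0000010100000101
  (~d | (b & (~b | d))) = 1010111110101111
  (((c & a) & ~b) | (~d | (b & (~b | d)))) = 1010111110111111

(((c & a) & ~b) | (~d | (b & (~b | d))))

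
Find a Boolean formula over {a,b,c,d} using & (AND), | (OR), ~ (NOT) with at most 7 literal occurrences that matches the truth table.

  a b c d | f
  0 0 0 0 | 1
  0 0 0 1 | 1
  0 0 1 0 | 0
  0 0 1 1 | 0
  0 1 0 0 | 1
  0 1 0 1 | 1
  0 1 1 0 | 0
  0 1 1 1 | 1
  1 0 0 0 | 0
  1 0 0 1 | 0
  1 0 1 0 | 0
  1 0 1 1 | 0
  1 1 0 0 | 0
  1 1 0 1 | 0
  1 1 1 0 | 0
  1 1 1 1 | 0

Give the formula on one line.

(((d & b) | ~c) & ~a)

  (d & b) = 0000010100000101
  ~c = 1100110011001100
  ((d & b) | ~c) = 1100110111001101
  ~a = 1111111100000000
  (((d & b) | ~c) & ~a) = 1100110100000000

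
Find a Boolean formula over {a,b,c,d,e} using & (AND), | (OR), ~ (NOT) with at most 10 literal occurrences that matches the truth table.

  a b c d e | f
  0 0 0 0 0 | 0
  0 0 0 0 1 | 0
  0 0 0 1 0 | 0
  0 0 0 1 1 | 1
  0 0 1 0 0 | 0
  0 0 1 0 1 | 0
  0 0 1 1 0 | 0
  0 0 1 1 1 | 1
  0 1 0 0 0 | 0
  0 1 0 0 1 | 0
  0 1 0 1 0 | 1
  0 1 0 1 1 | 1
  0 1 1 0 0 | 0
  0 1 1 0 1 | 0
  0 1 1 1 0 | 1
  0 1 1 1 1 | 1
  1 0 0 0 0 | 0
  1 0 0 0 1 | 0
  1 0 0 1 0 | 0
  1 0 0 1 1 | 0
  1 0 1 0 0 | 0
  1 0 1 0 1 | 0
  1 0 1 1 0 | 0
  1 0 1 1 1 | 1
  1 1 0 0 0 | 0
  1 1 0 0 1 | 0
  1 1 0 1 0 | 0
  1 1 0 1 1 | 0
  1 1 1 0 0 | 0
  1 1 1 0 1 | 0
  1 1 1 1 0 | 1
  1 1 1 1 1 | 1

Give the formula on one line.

  (b & d) = 00000000001100110000000000110011
  (e | (b & d)) = 01010101011101110101010101110111
  ((e | (b & d)) & d) = 00010001001100110001000100110011
  ~c = 11110000111100001111000011110000
  ~a = 11111111111111110000000000000000
  (~c & ~a) = 11110000111100000000000000000000
  (c | (~c & ~a)) = 11111111111111110000111100001111
  (~c & (c | (~c & ~a))) = 11110000111100000000000000000000
  (c | (~c & (c | (~c & ~a)))) = 11111111111111110000111100001111
  (((e | (b & d)) & d) & (c | (~c & (c | (~c & ~a))))) = 00010001001100110000000100000011

(((e | (b & d)) & d) & (c | (~c & (c | (~c & ~a)))))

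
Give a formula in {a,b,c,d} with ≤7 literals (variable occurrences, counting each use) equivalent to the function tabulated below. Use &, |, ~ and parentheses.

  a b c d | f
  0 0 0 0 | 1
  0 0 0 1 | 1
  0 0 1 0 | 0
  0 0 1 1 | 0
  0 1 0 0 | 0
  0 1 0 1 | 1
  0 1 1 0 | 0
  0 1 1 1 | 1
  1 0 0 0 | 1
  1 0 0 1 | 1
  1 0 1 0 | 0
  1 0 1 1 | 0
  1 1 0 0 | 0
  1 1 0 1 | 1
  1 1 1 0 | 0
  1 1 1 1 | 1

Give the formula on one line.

((d | ~b) & (b | ~c))

  ~b = 1111000011110000
  (d | ~b) = 1111010111110101
  ~c = 1100110011001100
  (b | ~c) = 1100111111001111
  ((d | ~b) & (b | ~c)) = 1100010111000101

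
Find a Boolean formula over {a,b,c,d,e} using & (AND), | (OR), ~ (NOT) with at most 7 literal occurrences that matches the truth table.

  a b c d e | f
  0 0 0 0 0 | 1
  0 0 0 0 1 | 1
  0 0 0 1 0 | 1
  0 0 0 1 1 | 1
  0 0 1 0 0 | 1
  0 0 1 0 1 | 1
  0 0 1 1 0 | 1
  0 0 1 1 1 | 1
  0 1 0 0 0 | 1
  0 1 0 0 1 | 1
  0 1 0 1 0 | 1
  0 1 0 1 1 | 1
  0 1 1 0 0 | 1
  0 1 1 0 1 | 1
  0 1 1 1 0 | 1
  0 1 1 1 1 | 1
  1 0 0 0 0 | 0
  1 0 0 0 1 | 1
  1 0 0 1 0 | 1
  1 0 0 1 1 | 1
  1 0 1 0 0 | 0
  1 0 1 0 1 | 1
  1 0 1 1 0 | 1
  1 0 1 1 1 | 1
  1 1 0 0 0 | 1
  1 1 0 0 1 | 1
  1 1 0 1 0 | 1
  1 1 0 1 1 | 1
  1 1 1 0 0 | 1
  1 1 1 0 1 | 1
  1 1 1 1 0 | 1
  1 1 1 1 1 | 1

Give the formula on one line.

((d & (~b | ~e)) | ((e | ~a) | b))

  ~b = 11111111000000001111111100000000
  ~e = 10101010101010101010101010101010
  (~b | ~e) = 11111111101010101111111110101010
  (d & (~b | ~e)) = 00110011001000100011001100100010
  ~a = 11111111111111110000000000000000
  (e | ~a) = 11111111111111110101010101010101
  ((e | ~a) | b) = 11111111111111110101010111111111
  ((d & (~b | ~e)) | ((e | ~a) | b)) = 11111111111111110111011111111111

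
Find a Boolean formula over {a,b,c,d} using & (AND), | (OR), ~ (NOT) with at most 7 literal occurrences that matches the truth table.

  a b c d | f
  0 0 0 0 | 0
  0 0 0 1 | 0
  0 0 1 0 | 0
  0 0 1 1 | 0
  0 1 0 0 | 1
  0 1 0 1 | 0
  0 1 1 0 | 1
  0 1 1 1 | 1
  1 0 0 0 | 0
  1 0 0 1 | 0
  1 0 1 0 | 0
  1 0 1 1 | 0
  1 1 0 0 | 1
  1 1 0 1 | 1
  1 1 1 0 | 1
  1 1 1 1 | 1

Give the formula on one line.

(((a | ~d) | ((a & ~c) | (b & c))) & b)

  ~d = 1010101010101010
  (a | ~d) = 1010101011111111
  ~c = 1100110011001100
  (a & ~c) = 0000000011001100
  (b & c) = 0000001100000011
  ((a & ~c) | (b & c)) = 0000001111001111
  ((a | ~d) | ((a & ~c) | (b & c))) = 1010101111111111
  (((a | ~d) | ((a & ~c) | (b & c))) & b) = 0000101100001111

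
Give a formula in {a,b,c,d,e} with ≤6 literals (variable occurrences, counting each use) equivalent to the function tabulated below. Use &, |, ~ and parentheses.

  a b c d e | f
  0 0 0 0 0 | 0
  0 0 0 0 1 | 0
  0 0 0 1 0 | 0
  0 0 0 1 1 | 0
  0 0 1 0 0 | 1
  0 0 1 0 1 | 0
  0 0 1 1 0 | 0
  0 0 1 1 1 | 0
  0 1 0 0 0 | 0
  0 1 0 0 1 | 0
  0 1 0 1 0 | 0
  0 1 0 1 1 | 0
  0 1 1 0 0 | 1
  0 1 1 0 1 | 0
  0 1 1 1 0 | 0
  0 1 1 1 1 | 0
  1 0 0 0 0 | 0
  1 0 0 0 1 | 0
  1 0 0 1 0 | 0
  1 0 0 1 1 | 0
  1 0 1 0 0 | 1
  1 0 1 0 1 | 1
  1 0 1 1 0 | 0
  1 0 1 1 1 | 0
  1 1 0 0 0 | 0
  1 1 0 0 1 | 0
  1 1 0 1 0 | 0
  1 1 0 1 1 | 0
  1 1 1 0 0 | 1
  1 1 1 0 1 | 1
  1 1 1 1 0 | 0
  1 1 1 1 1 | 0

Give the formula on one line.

  ~d = 11001100110011001100110011001100
  (c & ~d) = 00001100000011000000110000001100
  ~e = 10101010101010101010101010101010
  (a | ~e) = 10101010101010101111111111111111
  ((c & ~d) & (a | ~e)) = 00001000000010000000110000001100

((c & ~d) & (a | ~e))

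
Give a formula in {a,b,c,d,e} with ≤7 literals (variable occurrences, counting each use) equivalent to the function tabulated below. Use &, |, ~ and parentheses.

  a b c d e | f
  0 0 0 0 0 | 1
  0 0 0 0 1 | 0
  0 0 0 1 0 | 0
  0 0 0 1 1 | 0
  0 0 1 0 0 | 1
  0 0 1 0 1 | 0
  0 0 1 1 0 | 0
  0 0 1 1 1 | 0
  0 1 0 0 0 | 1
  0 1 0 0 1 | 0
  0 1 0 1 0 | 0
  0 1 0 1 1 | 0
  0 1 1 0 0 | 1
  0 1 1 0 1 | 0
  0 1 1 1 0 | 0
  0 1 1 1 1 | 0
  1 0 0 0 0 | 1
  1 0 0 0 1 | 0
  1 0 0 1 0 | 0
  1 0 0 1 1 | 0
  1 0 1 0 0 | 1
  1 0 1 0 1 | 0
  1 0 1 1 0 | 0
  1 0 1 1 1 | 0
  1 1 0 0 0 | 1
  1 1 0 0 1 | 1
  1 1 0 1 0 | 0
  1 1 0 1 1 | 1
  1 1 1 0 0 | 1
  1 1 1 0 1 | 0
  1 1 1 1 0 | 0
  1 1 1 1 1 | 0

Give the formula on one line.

  ~e = 10101010101010101010101010101010
  ~d = 11001100110011001100110011001100
  (~e & ~d) = 10001000100010001000100010001000
  ~c = 11110000111100001111000011110000
  (~c & b) = 00000000111100000000000011110000
  (a & (~c & b)) = 00000000000000000000000011110000
  ((a & (~c & b)) & e) = 00000000000000000000000001010000
  ((~e & ~d) | ((a & (~c & b)) & e)) = 10001000100010001000100011011000

((~e & ~d) | ((a & (~c & b)) & e))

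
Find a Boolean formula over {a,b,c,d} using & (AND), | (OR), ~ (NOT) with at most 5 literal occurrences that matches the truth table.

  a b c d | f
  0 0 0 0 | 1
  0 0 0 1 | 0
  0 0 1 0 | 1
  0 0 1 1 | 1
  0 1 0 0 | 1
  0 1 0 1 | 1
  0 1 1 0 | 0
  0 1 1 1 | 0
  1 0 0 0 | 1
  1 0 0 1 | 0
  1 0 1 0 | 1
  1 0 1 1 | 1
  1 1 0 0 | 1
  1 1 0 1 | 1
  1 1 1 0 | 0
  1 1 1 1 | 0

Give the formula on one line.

((b & ~c) | (~b & (c | ~d)))

  ~c = 1100110011001100
  (b & ~c) = 0000110000001100
  ~b = 1111000011110000
  ~d = 1010101010101010
  (c | ~d) = 1011101110111011
  (~b & (c | ~d)) = 1011000010110000
  ((b & ~c) | (~b & (c | ~d))) = 1011110010111100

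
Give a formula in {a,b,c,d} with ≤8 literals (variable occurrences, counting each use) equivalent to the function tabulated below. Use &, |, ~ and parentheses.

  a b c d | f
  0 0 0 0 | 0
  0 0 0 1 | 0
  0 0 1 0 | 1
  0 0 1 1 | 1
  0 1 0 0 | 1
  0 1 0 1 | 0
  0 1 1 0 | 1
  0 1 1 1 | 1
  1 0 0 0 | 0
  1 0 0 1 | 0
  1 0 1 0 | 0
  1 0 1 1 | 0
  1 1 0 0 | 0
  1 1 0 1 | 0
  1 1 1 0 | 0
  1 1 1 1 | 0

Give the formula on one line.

  ~a = 1111111100000000
  (b | c) = 0011111100111111
  ~d = 1010101010101010
  ((b | c) & ~d) = 0010101000101010
  (a & b) = 0000000000001111
  (((b | c) & ~d) | (a & b)) = 0010101000101111
  (a | c) = 0011001111111111
  ((((b | c) & ~d) | (a & b)) | (a | c)) = 0011101111111111
  (~a & ((((b | c) & ~d) | (a & b)) | (a | c))) = 0011101100000000

(~a & ((((b | c) & ~d) | (a & b)) | (a | c)))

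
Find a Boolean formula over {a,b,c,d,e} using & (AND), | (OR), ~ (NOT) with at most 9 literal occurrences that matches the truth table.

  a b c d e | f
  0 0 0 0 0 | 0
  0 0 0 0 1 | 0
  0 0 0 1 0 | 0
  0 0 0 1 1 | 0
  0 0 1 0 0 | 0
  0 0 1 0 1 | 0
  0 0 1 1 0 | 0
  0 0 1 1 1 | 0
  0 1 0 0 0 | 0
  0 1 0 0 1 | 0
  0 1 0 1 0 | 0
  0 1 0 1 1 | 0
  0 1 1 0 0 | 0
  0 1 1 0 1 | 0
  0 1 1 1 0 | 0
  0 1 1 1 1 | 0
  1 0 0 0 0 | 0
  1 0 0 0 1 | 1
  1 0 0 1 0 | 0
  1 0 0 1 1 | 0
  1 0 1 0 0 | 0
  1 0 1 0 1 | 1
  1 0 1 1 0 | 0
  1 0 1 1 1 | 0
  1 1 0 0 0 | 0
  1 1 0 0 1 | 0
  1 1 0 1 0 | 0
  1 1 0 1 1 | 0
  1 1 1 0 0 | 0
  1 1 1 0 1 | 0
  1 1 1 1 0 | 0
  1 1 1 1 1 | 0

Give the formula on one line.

((~d & a) & (~b & (e | (~b & d))))

  ~d = 11001100110011001100110011001100
  (~d & a) = 00000000000000001100110011001100
  ~b = 11111111000000001111111100000000
  (~b & d) = 00110011000000000011001100000000
  (e | (~b & d)) = 01110111010101010111011101010101
  (~b & (e | (~b & d))) = 01110111000000000111011100000000
  ((~d & a) & (~b & (e | (~b & d)))) = 00000000000000000100010000000000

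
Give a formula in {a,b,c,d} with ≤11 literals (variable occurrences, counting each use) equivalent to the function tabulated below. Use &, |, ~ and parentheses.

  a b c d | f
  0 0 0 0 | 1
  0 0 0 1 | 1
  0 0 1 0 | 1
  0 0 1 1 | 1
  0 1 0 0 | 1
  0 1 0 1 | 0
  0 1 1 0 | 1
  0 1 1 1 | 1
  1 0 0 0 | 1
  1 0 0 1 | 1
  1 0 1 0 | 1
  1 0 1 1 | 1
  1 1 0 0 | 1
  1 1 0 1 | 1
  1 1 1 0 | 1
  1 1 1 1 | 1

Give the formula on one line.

  ~d = 1010101010101010
  ~a = 1111111100000000
  (c & ~a) = 0011001100000000
  (~d | (c & ~a)) = 1011101110101010
  ~c = 1100110011001100
  (a | ~c) = 1100110011111111
  ~b = 1111000011110000
  ((a | ~c) & ~b) = 1100000011110000
  ((~d | (c & ~a)) | ((a | ~c) & ~b)) = 1111101111111010
  (d | ~a) = 1111111101010101
  (a & (d | ~a)) = 0000000001010101
  (((~d | (c & ~a)) | ((a | ~c) & ~b)) | (a & (d | ~a))) = 1111101111111111

(((~d | (c & ~a)) | ((a | ~c) & ~b)) | (a & (d | ~a)))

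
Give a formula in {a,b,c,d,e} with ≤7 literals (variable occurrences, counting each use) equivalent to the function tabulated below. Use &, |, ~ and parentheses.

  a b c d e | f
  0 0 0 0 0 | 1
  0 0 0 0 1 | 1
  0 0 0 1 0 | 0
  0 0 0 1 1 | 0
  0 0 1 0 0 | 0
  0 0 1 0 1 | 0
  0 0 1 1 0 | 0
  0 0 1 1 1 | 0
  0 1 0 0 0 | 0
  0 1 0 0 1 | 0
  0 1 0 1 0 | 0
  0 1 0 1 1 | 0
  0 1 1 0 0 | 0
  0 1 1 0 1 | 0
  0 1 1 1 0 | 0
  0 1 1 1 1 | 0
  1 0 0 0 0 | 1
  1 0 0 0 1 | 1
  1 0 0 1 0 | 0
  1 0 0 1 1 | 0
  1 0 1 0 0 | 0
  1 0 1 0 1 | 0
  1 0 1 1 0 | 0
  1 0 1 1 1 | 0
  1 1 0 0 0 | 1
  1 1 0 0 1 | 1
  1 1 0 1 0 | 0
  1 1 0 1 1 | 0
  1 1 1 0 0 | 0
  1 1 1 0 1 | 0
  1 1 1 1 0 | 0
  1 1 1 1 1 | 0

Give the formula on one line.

  ~c = 11110000111100001111000011110000
  ~d = 11001100110011001100110011001100
  ~b = 11111111000000001111111100000000
  (a | ~b) = 11111111000000001111111111111111
  (~d & (a | ~b)) = 11001100000000001100110011001100
  (~c & (~d & (a | ~b))) = 11000000000000001100000011000000

(~c & (~d & (a | ~b)))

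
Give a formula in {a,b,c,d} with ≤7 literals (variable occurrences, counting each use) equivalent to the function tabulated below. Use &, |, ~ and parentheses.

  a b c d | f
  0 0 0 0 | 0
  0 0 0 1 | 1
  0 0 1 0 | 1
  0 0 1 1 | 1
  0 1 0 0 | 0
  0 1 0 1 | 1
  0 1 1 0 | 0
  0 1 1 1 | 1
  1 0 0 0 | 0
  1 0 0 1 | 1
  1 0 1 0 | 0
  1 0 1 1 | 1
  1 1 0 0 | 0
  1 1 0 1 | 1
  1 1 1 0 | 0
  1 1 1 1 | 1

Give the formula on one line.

(d | (~b & ((((b | a) & ~c) | ~a) & c)))

  ~b = 1111000011110000
  (b | a) = 0000111111111111
  ~c = 1100110011001100
  ((b | a) & ~c) = 0000110011001100
  ~a = 1111111100000000
  (((b | a) & ~c) | ~a) = 1111111111001100
  ((((b | a) & ~c) | ~a) & c) = 0011001100000000
  (~b & ((((b | a) & ~c) | ~a) & c)) = 0011000000000000
  (d | (~b & ((((b | a) & ~c) | ~a) & c))) = 0111010101010101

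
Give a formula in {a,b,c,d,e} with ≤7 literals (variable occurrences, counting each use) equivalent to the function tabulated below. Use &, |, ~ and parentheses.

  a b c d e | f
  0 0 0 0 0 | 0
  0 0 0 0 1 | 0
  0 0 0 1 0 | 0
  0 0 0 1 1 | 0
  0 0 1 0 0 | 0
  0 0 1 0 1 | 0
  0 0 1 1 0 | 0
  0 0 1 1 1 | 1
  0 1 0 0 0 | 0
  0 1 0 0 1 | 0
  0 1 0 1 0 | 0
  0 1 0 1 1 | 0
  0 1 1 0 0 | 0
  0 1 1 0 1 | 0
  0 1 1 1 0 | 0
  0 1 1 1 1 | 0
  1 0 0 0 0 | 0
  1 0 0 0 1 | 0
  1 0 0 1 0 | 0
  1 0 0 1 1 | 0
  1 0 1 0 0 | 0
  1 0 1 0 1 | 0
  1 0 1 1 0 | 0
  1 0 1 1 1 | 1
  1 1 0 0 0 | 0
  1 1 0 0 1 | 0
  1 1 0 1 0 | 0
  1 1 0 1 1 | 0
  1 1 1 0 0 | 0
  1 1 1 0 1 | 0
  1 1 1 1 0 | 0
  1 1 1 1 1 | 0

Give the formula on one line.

  ~b = 11111111000000001111111100000000
  (d & c) = 00000011000000110000001100000011
  (~b & (d & c)) = 00000011000000000000001100000000
  (e & (~b & (d & c))) = 00000001000000000000000100000000

(e & (~b & (d & c)))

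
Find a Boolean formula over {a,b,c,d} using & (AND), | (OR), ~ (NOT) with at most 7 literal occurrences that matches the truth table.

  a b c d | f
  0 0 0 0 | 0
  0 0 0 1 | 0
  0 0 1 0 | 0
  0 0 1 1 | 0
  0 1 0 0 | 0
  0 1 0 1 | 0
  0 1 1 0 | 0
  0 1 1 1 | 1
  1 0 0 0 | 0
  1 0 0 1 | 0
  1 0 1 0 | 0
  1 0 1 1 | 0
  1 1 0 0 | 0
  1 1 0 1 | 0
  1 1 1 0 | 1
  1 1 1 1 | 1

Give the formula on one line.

  (b & d) = 0000010100000101
  (a | (b & d)) = 0000010111111111
  (d | (a | (b & d))) = 0101010111111111
  (c & (d | (a | (b & d)))) = 0001000100110011
  (b & (c & (d | (a | (b & d))))) = 0000000100000011

(b & (c & (d | (a | (b & d)))))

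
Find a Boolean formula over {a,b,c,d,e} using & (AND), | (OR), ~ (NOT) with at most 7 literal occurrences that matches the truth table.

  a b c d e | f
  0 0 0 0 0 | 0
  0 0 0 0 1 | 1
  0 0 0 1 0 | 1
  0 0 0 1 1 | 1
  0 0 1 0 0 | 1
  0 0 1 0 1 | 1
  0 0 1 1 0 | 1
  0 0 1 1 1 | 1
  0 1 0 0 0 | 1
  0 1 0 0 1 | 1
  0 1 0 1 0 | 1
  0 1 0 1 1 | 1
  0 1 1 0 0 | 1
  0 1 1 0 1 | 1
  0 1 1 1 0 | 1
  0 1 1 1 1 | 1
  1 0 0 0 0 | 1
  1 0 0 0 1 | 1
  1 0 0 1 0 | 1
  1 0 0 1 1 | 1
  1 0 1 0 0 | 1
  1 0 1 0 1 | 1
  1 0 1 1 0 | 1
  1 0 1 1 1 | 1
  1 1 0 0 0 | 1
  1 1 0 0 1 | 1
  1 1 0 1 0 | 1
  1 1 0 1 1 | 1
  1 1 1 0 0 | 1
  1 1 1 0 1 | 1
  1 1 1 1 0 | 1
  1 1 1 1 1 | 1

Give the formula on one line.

(a | ((((a & c) | (e | b)) | d) | c))

  (a & c) = 00000000000000000000111100001111
  (e | b) = 01010101111111110101010111111111
  ((a & c) | (e | b)) = 01010101111111110101111111111111
  (((a & c) | (e | b)) | d) = 01110111111111110111111111111111
  ((((a & c) | (e | b)) | d) | c) = 01111111111111110111111111111111
  (a | ((((a & c) | (e | b)) | d) | c)) = 01111111111111111111111111111111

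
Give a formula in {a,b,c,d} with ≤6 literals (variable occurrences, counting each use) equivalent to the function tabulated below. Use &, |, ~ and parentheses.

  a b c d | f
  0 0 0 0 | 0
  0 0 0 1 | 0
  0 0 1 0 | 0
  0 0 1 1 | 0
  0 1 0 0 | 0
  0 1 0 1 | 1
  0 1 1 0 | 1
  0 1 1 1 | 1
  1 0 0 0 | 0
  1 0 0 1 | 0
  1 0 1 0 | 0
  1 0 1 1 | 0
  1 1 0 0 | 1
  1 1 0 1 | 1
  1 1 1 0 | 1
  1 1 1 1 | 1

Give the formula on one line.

((a | (c | d)) & b)

  (c | d) = 0111011101110111
  (a | (c | d)) = 0111011111111111
  ((a | (c | d)) & b) = 0000011100001111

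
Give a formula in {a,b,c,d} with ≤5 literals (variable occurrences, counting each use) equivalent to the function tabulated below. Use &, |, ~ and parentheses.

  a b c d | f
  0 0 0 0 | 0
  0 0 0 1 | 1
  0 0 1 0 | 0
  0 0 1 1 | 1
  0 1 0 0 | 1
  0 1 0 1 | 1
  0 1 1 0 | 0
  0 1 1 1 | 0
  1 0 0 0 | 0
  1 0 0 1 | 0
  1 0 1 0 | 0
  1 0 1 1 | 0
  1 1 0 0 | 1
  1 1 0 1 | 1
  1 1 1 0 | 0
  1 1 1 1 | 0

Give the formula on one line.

((~c & b) | (~b & (d & ~a)))

  ~c = 1100110011001100
  (~c & b) = 0000110000001100
  ~b = 1111000011110000
  ~a = 1111111100000000
  (d & ~a) = 0101010100000000
  (~b & (d & ~a)) = 0101000000000000
  ((~c & b) | (~b & (d & ~a))) = 0101110000001100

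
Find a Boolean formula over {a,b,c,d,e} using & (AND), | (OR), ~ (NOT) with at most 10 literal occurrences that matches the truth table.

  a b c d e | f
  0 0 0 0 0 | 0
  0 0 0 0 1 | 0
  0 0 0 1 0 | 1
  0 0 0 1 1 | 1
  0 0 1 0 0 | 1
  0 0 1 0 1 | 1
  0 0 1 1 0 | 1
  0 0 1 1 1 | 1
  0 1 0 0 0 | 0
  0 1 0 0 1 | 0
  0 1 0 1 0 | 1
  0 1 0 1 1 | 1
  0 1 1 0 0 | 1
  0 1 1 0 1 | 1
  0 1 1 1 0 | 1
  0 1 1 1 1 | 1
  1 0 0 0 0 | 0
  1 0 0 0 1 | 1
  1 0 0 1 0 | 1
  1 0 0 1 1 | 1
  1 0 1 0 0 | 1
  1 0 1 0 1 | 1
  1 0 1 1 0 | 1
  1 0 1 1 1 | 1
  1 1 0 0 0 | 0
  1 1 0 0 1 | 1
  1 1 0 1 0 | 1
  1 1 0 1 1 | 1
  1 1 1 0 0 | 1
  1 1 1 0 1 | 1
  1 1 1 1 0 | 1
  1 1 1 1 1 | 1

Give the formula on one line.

  (e & b) = 00000000010101010000000001010101
  ~c = 11110000111100001111000011110000
  (~c & b) = 00000000111100000000000011110000
  ((e & b) | (~c & b)) = 00000000111101010000000011110101
  (((e & b) | (~c & b)) & d) = 00000000001100010000000000110001
  ((((e & b) | (~c & b)) & d) | c) = 00001111001111110000111100111111
  (d | ((((e & b) | (~c & b)) & d) | c)) = 00111111001111110011111100111111
  (e & a) = 00000000000000000101010101010101
  ((d | ((((e & b) | (~c & b)) & d) | c)) | (e & a)) = 00111111001111110111111101111111

((d | ((((e & b) | (~c & b)) & d) | c)) | (e & a))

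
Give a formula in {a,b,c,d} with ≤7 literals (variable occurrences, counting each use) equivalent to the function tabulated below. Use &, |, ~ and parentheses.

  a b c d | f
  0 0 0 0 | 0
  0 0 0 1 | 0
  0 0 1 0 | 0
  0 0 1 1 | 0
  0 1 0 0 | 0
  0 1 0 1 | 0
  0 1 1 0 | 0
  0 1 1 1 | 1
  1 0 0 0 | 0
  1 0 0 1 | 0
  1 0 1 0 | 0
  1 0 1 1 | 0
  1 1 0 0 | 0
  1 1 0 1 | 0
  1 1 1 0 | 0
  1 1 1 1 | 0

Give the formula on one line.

  (b & c) = 0000001100000011
  ~a = 1111111100000000
  (c & ~a) = 0011001100000000
  ((c & ~a) & d) = 0001000100000000
  ((b & c) & ((c & ~a) & d)) = 0000000100000000

((b & c) & ((c & ~a) & d))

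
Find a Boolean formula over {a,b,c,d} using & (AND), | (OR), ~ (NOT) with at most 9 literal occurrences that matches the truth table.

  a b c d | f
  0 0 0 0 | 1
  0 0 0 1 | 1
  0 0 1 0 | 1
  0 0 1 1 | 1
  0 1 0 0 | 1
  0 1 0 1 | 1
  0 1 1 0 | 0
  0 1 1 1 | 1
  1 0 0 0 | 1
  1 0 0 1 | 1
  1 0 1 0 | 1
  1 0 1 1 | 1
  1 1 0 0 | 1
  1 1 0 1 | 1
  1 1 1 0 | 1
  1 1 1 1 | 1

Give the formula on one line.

((~c | (d | ~b)) | (d | (a & (~c | ~d))))

  ~c = 1100110011001100
  ~b = 1111000011110000
  (d | ~b) = 1111010111110101
  (~c | (d | ~b)) = 1111110111111101
  ~d = 1010101010101010
  (~c | ~d) = 1110111011101110
  (a & (~c | ~d)) = 0000000011101110
  (d | (a & (~c | ~d))) = 0101010111111111
  ((~c | (d | ~b)) | (d | (a & (~c | ~d)))) = 1111110111111111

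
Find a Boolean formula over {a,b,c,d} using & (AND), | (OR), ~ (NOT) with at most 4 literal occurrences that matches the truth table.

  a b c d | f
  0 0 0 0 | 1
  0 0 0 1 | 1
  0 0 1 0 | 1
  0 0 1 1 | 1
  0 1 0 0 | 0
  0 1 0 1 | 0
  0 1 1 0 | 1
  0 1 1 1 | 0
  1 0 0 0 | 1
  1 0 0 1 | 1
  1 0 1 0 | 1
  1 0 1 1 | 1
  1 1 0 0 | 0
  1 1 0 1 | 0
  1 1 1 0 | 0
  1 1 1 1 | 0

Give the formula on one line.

  ~b = 1111000011110000
  ~a = 1111111100000000
  (~a & c) = 0011001100000000
  ~d = 1010101010101010
  ((~a & c) & ~d) = 0010001000000000
  (~b | ((~a & c) & ~d)) = 1111001011110000

(~b | ((~a & c) & ~d))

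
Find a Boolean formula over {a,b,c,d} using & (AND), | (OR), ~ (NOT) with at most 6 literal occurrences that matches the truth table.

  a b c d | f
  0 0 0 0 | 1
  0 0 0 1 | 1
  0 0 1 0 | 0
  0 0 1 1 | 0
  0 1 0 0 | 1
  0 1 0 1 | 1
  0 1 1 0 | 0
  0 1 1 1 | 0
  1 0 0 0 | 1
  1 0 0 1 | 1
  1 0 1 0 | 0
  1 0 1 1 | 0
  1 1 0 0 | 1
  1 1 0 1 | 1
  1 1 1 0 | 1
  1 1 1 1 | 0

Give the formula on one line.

  (a & b) = 0000000000001111
  ~d = 1010101010101010
  ((a & b) & ~d) = 0000000000001010
  ~c = 1100110011001100
  (((a & b) & ~d) | ~c) = 1100110011001110

(((a & b) & ~d) | ~c)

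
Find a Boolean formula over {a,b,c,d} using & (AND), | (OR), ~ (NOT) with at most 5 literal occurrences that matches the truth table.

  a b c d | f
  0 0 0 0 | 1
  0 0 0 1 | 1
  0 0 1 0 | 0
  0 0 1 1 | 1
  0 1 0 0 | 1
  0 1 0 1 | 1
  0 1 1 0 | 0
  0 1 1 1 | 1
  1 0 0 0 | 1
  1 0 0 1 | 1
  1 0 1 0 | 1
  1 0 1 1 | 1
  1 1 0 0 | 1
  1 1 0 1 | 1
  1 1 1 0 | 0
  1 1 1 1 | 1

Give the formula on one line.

((d | ~c) | (~b & a))

  ~c = 1100110011001100
  (d | ~c) = 1101110111011101
  ~b = 1111000011110000
  (~b & a) = 0000000011110000
  ((d | ~c) | (~b & a)) = 1101110111111101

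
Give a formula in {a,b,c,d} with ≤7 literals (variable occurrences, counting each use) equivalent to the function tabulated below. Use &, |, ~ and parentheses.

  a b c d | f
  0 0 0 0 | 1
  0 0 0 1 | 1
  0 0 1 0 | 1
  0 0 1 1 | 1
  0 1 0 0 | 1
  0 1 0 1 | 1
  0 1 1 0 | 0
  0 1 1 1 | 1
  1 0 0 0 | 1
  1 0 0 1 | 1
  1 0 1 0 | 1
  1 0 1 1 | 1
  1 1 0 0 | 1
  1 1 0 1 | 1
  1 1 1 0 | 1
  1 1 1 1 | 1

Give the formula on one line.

(~b | (b & ((~c | a) | d)))

  ~b = 1111000011110000
  ~c = 1100110011001100
  (~c | a) = 1100110011111111
  ((~c | a) | d) = 1101110111111111
  (b & ((~c | a) | d)) = 0000110100001111
  (~b | (b & ((~c | a) | d))) = 1111110111111111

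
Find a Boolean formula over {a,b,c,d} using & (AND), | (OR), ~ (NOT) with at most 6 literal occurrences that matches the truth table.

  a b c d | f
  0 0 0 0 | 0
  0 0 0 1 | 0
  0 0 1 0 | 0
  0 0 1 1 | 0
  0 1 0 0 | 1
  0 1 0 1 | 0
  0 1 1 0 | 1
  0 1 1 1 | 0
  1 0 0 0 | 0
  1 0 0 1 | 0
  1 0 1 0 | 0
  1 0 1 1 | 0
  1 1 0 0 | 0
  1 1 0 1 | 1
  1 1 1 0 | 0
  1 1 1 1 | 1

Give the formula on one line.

  ~d = 1010101010101010
  (a | ~d) = 1010101011111111
  ((a | ~d) & b) = 0000101000001111
  ~a = 1111111100000000
  (~a & ~d) = 1010101000000000
  (d | (~a & ~d)) = 1111111101010101
  (((a | ~d) & b) & (d | (~a & ~d))) = 0000101000000101

(((a | ~d) & b) & (d | (~a & ~d)))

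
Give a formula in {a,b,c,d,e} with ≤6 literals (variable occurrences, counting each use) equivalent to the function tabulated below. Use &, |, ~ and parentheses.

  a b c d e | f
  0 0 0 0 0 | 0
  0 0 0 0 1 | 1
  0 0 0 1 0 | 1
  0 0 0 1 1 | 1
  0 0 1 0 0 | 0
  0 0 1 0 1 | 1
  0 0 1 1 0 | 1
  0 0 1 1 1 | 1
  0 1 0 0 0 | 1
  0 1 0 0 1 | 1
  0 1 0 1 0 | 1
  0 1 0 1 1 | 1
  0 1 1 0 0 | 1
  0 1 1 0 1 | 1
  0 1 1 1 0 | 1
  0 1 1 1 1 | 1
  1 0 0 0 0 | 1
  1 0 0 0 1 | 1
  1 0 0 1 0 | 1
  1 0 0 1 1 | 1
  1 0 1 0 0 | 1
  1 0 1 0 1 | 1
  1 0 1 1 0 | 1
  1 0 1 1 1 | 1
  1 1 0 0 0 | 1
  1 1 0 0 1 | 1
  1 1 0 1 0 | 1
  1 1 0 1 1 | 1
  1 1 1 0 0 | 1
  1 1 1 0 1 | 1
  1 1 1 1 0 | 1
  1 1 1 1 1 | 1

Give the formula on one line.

(a | (b | ((d | (a & e)) | e)))

  (a & e) = 00000000000000000101010101010101
  (d | (a & e)) = 00110011001100110111011101110111
  ((d | (a & e)) | e) = 01110111011101110111011101110111
  (b | ((d | (a & e)) | e)) = 01110111111111110111011111111111
  (a | (b | ((d | (a & e)) | e))) = 01110111111111111111111111111111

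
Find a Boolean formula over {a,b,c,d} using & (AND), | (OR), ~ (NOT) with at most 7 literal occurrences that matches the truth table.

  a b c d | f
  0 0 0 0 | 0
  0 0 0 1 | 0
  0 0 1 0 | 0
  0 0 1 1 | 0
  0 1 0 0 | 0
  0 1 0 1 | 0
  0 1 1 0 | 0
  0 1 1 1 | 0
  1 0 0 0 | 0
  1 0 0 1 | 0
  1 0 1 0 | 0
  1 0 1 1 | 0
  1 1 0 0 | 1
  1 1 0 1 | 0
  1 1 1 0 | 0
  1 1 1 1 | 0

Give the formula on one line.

  ~d = 1010101010101010
  ~b = 1111000011110000
  ~a = 1111111100000000
  (~b | ~a) = 1111111111110000
  ~c = 1100110011001100
  (~a | ~c) = 1111111111001100
  ((~b | ~a) | (~a | ~c)) = 1111111111111100
  (b & a) = 0000000000001111
  (((~b | ~a) | (~a | ~c)) & (b & a)) = 0000000000001100
  (~d & (((~b | ~a) | (~a | ~c)) & (b & a))) = 0000000000001000

(~d & (((~b | ~a) | (~a | ~c)) & (b & a)))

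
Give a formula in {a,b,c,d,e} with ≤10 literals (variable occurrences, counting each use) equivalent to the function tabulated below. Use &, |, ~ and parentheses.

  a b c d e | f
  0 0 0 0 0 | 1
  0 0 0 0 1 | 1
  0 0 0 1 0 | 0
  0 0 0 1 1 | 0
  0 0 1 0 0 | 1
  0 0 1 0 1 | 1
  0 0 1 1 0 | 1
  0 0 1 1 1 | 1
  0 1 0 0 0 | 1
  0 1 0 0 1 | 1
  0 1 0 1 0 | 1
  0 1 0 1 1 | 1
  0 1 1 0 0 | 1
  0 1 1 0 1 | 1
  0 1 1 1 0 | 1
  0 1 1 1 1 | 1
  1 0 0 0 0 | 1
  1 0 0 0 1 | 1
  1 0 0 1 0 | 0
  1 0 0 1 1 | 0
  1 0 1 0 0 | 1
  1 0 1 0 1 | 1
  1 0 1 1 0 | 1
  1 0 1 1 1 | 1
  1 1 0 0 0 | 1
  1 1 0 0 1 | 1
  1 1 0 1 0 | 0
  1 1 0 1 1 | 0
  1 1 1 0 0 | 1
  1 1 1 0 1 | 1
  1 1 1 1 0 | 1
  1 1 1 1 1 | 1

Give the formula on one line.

((~d | c) | ((~a | c) & ((~a | d) & b)))

  ~d = 11001100110011001100110011001100
  (~d | c) = 11001111110011111100111111001111
  ~a = 11111111111111110000000000000000
  (~a | c) = 11111111111111110000111100001111
  (~a | d) = 11111111111111110011001100110011
  ((~a | d) & b) = 00000000111111110000000000110011
  ((~a | c) & ((~a | d) & b)) = 00000000111111110000000000000011
  ((~d | c) | ((~a | c) & ((~a | d) & b))) = 11001111111111111100111111001111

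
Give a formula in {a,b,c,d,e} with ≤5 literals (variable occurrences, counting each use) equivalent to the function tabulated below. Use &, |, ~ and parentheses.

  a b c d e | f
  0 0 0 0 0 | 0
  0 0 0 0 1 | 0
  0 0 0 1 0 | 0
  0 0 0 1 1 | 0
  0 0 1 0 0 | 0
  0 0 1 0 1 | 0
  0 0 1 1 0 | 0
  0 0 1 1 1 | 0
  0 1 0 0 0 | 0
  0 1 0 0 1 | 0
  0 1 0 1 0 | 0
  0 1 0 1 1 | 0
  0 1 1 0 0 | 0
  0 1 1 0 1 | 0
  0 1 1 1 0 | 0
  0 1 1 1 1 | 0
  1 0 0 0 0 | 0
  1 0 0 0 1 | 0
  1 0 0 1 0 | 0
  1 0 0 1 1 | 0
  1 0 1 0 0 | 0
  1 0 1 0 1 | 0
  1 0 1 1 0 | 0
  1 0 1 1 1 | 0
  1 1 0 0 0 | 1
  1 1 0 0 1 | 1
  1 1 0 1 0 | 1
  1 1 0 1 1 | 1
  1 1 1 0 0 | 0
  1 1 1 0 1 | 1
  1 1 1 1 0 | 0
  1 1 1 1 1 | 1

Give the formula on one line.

((~c | e) & (a & b))

  ~c = 11110000111100001111000011110000
  (~c | e) = 11110101111101011111010111110101
  (a & b) = 00000000000000000000000011111111
  ((~c | e) & (a & b)) = 00000000000000000000000011110101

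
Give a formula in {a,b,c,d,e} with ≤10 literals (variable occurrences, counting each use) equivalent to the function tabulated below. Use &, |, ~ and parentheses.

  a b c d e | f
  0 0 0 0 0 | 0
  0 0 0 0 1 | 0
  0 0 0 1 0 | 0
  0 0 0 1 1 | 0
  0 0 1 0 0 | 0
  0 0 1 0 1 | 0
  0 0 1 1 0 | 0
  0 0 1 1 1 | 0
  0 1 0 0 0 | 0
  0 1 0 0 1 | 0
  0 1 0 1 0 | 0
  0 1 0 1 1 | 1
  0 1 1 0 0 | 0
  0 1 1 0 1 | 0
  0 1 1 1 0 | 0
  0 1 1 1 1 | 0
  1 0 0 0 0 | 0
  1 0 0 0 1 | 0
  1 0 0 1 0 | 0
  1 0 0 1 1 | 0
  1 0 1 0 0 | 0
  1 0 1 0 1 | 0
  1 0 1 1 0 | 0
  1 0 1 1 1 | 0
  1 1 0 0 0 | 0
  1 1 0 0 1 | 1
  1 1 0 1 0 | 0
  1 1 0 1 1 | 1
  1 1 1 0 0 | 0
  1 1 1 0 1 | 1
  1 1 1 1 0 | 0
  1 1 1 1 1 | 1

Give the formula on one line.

(e & ((a | (~b | ((~c & d) & e))) & b))

  ~b = 11111111000000001111111100000000
  ~c = 11110000111100001111000011110000
  (~c & d) = 00110000001100000011000000110000
  ((~c & d) & e) = 00010000000100000001000000010000
  (~b | ((~c & d) & e)) = 11111111000100001111111100010000
  (a | (~b | ((~c & d) & e))) = 11111111000100001111111111111111
  ((a | (~b | ((~c & d) & e))) & b) = 00000000000100000000000011111111
  (e & ((a | (~b | ((~c & d) & e))) & b)) = 00000000000100000000000001010101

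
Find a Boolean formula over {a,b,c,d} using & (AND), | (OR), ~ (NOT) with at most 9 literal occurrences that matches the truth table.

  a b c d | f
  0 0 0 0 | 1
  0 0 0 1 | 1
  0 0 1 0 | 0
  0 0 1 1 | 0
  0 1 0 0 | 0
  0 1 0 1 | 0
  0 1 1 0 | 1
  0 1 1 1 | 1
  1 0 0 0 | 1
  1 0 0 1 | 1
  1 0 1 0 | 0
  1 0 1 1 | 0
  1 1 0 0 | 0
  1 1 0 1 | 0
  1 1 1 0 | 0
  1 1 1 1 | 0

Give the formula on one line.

  ~a = 1111111100000000
  (~a & c) = 0011001100000000
  (a | b) = 0000111111111111
  ((~a & c) & (a | b)) = 0000001100000000
  ~c = 1100110011001100
  (~c | b) = 1100111111001111
  ~b = 1111000011110000
  ((~c | b) & ~b) = 1100000011000000
  (((~a & c) & (a | b)) | ((~c | b) & ~b)) = 1100001111000000

(((~a & c) & (a | b)) | ((~c | b) & ~b))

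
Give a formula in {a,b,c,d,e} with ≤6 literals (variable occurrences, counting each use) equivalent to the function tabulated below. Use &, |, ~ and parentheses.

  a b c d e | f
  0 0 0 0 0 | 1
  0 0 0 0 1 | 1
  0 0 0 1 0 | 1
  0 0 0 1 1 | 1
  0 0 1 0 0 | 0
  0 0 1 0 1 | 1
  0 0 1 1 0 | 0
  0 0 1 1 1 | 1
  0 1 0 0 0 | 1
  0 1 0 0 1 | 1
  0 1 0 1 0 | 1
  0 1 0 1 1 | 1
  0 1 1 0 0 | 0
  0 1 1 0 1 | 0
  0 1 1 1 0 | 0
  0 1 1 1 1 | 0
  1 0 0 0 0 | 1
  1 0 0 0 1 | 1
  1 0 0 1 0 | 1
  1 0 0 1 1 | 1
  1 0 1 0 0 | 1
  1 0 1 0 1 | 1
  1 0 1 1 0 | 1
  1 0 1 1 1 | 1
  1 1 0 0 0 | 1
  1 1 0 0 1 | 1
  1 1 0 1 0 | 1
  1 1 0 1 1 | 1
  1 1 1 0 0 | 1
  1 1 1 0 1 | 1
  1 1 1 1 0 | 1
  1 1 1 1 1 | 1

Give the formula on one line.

  ~c = 11110000111100001111000011110000
  (a | e) = 01010101010101011111111111111111
  ~b = 11111111000000001111111100000000
  (~b | a) = 11111111000000001111111111111111
  ((a | e) & (~b | a)) = 01010101000000001111111111111111
  (~c | ((a | e) & (~b | a))) = 11110101111100001111111111111111

(~c | ((a | e) & (~b | a)))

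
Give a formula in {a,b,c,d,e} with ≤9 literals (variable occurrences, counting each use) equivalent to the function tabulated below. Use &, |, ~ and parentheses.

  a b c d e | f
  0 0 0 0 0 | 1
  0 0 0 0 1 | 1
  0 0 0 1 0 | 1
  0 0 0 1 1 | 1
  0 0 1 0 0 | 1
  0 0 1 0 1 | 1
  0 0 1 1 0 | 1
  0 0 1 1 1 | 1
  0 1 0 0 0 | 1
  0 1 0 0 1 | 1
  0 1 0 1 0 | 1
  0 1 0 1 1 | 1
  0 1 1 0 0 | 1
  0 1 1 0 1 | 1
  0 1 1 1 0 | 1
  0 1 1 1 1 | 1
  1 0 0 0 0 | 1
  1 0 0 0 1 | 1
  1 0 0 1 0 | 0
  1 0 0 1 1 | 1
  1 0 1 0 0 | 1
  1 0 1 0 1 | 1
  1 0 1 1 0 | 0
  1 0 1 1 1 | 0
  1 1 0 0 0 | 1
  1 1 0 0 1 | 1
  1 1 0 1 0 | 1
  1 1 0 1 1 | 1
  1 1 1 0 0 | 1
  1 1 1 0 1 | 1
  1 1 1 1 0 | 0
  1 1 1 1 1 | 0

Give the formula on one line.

  ~c = 11110000111100001111000011110000
  (e | b) = 01010101111111110101010111111111
  ~e = 10101010101010101010101010101010
  (~e & c) = 00001010000010100000101000001010
  ((e | b) | (~e & c)) = 01011111111111110101111111111111
  (~c & ((e | b) | (~e & c))) = 01010000111100000101000011110000
  ~d = 11001100110011001100110011001100
  ~a = 11111111111111110000000000000000
  (~d | ~a) = 11111111111111111100110011001100
  ((~c & ((e | b) | (~e & c))) | (~d | ~a)) = 11111111111111111101110011111100

((~c & ((e | b) | (~e & c))) | (~d | ~a))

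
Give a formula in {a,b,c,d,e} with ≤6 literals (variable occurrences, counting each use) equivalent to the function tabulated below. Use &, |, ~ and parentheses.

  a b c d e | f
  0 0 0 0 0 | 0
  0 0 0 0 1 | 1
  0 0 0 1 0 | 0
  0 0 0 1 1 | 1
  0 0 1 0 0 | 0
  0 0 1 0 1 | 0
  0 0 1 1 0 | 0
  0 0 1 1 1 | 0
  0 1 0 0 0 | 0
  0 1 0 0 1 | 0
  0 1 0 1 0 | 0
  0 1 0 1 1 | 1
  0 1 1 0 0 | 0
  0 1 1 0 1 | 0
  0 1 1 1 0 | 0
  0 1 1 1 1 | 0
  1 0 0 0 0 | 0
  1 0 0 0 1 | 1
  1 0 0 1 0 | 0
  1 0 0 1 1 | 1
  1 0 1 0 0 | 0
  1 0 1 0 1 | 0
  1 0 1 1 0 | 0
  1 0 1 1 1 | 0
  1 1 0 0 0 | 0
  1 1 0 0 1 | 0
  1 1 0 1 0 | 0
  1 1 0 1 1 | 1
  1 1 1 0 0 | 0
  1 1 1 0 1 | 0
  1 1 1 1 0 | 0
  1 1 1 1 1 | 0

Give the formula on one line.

((~c & e) & (d | ~b))

  ~c = 11110000111100001111000011110000
  (~c & e) = 01010000010100000101000001010000
  ~b = 11111111000000001111111100000000
  (d | ~b) = 11111111001100111111111100110011
  ((~c & e) & (d | ~b)) = 01010000000100000101000000010000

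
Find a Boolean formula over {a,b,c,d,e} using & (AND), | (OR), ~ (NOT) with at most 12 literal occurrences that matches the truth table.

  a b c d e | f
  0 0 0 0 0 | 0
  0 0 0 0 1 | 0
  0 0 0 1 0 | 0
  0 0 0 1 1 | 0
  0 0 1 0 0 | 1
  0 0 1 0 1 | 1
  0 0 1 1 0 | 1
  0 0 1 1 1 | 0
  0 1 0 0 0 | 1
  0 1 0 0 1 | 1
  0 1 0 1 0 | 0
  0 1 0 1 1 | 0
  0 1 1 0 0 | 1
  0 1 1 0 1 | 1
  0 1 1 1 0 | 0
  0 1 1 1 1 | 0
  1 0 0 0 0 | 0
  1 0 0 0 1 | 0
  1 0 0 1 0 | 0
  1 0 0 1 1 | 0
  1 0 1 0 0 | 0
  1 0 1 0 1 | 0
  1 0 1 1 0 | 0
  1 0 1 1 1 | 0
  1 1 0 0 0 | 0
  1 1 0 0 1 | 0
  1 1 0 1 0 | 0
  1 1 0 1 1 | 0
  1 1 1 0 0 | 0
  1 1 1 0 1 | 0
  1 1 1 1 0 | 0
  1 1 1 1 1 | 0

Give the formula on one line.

  ~a = 11111111111111110000000000000000
  (b | c) = 00001111111111110000111111111111
  (~a & (b | c)) = 00001111111111110000000000000000
  ~e = 10101010101010101010101010101010
  ~b = 11111111000000001111111100000000
  ~c = 11110000111100001111000011110000
  (~b | ~c) = 11111111111100001111111111110000
  (a | ~b) = 11111111000000001111111111111111
  ((~b | ~c) & (a | ~b)) = 11111111000000001111111111110000
  (~e & ((~b | ~c) & (a | ~b))) = 10101010000000001010101010100000
  ~d = 11001100110011001100110011001100
  ((~e & ((~b | ~c) & (a | ~b))) | ~d) = 11101110110011001110111011101100
  ((~a & (b | c)) & ((~e & ((~b | ~c) & (a | ~b))) | ~d)) = 00001110110011000000000000000000

((~a & (b | c)) & ((~e & ((~b | ~c) & (a | ~b))) | ~d))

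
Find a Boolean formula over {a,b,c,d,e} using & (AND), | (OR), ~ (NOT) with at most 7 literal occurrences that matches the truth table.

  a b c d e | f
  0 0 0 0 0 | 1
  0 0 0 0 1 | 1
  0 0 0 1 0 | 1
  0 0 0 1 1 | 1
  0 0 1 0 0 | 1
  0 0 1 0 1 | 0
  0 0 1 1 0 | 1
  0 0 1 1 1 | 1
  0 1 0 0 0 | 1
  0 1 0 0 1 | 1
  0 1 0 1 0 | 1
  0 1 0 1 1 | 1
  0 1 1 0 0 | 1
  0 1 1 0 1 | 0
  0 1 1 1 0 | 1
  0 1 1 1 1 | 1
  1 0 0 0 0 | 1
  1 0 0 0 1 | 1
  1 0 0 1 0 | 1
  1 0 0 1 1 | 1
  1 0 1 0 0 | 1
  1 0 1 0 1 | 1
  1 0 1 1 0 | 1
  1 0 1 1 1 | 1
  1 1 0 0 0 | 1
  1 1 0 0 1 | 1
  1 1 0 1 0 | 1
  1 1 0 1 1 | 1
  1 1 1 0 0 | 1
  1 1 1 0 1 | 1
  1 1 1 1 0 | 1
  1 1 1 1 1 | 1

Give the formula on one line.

((e & a) | (d | (~e | ~c)))

  (e & a) = 00000000000000000101010101010101
  ~e = 10101010101010101010101010101010
  ~c = 11110000111100001111000011110000
  (~e | ~c) = 11111010111110101111101011111010
  (d | (~e | ~c)) = 11111011111110111111101111111011
  ((e & a) | (d | (~e | ~c))) = 11111011111110111111111111111111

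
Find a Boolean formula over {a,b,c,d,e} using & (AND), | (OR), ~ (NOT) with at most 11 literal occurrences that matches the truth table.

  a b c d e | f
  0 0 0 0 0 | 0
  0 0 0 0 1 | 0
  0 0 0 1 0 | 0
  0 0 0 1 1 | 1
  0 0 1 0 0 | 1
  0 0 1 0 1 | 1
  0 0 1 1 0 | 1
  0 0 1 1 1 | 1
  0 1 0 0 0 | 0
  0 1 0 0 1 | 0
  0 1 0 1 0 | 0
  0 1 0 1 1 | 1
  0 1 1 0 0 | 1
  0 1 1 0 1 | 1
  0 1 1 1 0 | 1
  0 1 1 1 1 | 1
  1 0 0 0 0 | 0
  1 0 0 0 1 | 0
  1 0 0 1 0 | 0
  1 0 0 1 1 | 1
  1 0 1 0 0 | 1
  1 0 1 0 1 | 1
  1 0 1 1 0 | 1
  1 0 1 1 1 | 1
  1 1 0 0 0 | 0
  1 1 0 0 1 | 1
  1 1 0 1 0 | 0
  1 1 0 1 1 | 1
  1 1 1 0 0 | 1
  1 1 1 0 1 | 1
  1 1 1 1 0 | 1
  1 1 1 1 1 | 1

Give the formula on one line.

((e & (d | ((~a | b) & (e & (a | c))))) | c)

  ~a = 11111111111111110000000000000000
  (~a | b) = 11111111111111110000000011111111
  (a | c) = 00001111000011111111111111111111
  (e & (a | c)) = 00000101000001010101010101010101
  ((~a | b) & (e & (a | c))) = 00000101000001010000000001010101
  (d | ((~a | b) & (e & (a | c)))) = 00110111001101110011001101110111
  (e & (d | ((~a | b) & (e & (a | c))))) = 00010101000101010001000101010101
  ((e & (d | ((~a | b) & (e & (a | c))))) | c) = 00011111000111110001111101011111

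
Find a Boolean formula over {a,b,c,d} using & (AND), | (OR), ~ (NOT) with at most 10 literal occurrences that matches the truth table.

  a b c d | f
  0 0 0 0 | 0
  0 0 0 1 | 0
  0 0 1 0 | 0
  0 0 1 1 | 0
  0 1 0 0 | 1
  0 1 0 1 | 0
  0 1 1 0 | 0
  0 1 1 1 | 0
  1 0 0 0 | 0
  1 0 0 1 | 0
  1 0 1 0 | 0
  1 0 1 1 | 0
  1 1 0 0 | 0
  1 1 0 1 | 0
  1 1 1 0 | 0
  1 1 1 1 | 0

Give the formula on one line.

((~c & (((~a & b) | d) & ((c | ~d) | b))) & ~d)

  ~c = 1100110011001100
  ~a = 1111111100000000
  (~a & b) = 0000111100000000
  ((~a & b) | d) = 0101111101010101
  ~d = 1010101010101010
  (c | ~d) = 1011101110111011
  ((c | ~d) | b) = 1011111110111111
  (((~a & b) | d) & ((c | ~d) | b)) = 0001111100010101
  (~c & (((~a & b) | d) & ((c | ~d) | b))) = 0000110000000100
  ((~c & (((~a & b) | d) & ((c | ~d) | b))) & ~d) = 0000100000000000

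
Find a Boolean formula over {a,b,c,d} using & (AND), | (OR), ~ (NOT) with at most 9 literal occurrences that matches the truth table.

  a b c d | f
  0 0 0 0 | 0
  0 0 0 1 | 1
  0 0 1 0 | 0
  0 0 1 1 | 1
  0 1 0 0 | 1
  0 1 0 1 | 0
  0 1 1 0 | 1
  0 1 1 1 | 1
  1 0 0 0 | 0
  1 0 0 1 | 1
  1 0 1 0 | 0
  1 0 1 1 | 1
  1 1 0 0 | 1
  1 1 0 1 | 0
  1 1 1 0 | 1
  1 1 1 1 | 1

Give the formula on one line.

((~d & b) | ((~b | (c & (b | a))) & d))

  ~d = 1010101010101010
  (~d & b) = 0000101000001010
  ~b = 1111000011110000
  (b | a) = 0000111111111111
  (c & (b | a)) = 0000001100110011
  (~b | (c & (b | a))) = 1111001111110011
  ((~b | (c & (b | a))) & d) = 0101000101010001
  ((~d & b) | ((~b | (c & (b | a))) & d)) = 0101101101011011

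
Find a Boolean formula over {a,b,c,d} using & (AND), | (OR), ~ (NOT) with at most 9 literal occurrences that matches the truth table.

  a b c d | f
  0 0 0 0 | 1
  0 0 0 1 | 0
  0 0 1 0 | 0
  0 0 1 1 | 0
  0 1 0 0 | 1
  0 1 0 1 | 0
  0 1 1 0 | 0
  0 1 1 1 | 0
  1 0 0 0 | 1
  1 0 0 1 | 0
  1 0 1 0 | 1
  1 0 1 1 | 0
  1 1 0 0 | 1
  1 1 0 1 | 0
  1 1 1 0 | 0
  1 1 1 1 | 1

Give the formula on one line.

  ~b = 1111000011110000
  (a & ~b) = 0000000011110000
  ~c = 1100110011001100
  ((a & ~b) | ~c) = 1100110011111100
  ~d = 1010101010101010
  (((a & ~b) | ~c) & ~d) = 1000100010101000
  (b | ~c) = 1100111111001111
  (d & a) = 0000000001010101
  ((b | ~c) & (d & a)) = 0000000001000101
  (((b | ~c) & (d & a)) & c) = 0000000000000001
  ((((a & ~b) | ~c) & ~d) | (((b | ~c) & (d & a)) & c)) = 1000100010101001

((((a & ~b) | ~c) & ~d) | (((b | ~c) & (d & a)) & c))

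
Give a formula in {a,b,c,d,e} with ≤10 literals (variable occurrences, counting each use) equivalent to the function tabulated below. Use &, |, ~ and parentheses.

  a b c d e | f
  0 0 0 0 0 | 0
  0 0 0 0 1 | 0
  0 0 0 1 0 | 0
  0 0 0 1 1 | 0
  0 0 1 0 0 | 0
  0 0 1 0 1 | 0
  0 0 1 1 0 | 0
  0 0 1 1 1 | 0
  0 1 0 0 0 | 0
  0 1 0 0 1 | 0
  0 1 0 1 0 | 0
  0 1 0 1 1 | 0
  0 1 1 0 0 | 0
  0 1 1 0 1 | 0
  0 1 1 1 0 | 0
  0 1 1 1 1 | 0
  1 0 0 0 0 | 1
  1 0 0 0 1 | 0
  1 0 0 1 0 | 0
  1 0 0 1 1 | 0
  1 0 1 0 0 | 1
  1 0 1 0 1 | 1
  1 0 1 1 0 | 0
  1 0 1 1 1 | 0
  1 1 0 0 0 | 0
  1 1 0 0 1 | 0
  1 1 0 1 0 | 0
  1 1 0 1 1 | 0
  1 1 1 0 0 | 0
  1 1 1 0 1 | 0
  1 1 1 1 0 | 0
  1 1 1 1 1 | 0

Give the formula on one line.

  ~d = 11001100110011001100110011001100
  (a & ~d) = 00000000000000001100110011001100
  ~b = 11111111000000001111111100000000
  ~a = 11111111111111110000000000000000
  (a & d) = 00000000000000000011001100110011
  (~a | (a & d)) = 11111111111111110011001100110011
  (~b | (~a | (a & d))) = 11111111111111111111111100110011
  ~e = 10101010101010101010101010101010
  (~e | c) = 10101111101011111010111110101111
  ((~b | (~a | (a & d))) & (~e | c)) = 10101111101011111010111100100011
  ((a & ~d) & ((~b | (~a | (a & d))) & (~e | c))) = 00000000000000001000110000000000

((a & ~d) & ((~b | (~a | (a & d))) & (~e | c)))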